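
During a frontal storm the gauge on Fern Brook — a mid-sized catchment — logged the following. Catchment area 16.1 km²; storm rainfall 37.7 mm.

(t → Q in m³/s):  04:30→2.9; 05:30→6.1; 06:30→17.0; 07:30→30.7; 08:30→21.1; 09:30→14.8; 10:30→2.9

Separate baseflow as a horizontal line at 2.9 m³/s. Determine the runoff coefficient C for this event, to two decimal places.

ΣQ_DR = 75.20 m³/s; V = ΣQ_DR·Δt = 2.707 × 10^5 m³.
Runoff depth d = V / A = 16.81 mm.
C = d / P = 16.81 / 37.7 = 0.45.

C ≈ 0.45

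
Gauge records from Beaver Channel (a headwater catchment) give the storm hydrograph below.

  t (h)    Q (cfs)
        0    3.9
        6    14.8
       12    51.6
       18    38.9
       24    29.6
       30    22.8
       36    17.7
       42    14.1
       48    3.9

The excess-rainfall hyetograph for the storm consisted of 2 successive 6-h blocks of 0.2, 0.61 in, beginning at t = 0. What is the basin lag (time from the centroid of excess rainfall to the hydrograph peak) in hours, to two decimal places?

Centroid of excess rainfall: t_c = Σ P_i·t̄_i / ΣP_i = 7.5185 h (block centres at 3, 9 h).
Hydrograph peak occurs at t = 12 h, so basin lag t_L = 12 − 7.5185 = 4.48 h.

t_L ≈ 4.48 h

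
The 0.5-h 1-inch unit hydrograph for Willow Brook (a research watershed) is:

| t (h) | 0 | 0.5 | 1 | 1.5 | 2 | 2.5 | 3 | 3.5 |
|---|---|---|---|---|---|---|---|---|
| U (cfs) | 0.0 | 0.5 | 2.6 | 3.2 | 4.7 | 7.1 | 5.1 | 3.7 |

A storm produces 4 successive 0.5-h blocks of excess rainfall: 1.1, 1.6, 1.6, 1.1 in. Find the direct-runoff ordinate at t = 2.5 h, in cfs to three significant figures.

By discrete convolution, Q_j = Σ (P_i / 1 in) · U_{j−i}.
At t = 2.5 h (j=5): Q = (1.1/1)·7.1 + (1.6/1)·4.7 + (1.6/1)·3.2 + (1.1/1)·2.6 = 23.3 cfs.

Q ≈ 23.3 cfs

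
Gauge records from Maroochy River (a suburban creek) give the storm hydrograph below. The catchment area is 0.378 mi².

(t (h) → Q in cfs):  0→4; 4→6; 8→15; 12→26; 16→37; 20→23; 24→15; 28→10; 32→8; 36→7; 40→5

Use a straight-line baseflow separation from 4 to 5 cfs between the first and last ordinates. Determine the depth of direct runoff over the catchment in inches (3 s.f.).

d ≈ 1.75 in

Direct runoff: 0.00, 1.90, 10.80, 21.70, 32.60, 18.50, 10.40, 5.30, 3.20, 2.10, 0.00 cfs; ΣQ_DR = 106.5 cfs.
V = ΣQ_DR · Δt = 106.5 × 14400 s = 1.534 × 10^6 ft³.
Over A = 0.378 mi², depth = V / A = 1.75 in.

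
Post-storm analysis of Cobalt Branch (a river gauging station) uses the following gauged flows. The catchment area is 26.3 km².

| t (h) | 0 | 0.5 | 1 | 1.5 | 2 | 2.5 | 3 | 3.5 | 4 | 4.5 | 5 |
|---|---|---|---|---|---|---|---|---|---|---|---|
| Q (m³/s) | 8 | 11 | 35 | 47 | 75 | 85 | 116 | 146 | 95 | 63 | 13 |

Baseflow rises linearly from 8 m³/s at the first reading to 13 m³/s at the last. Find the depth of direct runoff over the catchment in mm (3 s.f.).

Direct runoff: 0.00, 2.50, 26.00, 37.50, 65.00, 74.50, 105.00, 134.50, 83.00, 50.50, 0.00 m³/s; ΣQ_DR = 578.5 m³/s.
V = ΣQ_DR · Δt = 578.5 × 1800 s = 1.041 × 10^6 m³.
Over A = 26.3 km², depth = V / A = 39.6 mm.

d ≈ 39.6 mm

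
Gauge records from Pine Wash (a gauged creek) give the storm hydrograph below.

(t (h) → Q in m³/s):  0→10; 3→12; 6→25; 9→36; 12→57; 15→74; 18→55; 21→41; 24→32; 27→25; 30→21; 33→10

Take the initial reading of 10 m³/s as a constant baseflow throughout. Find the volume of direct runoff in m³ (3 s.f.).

Direct-runoff ordinates (Q − Q_b): 0.0, 2.0, 15.0, 26.0, 47.0, 64.0, 45.0, 31.0, 22.0, 15.0, 11.0, 0.0 m³/s.
ΣQ_DR = 278.0 m³/s.
With Δt = 3 h = 10800 s, V = ΣQ_DR · Δt = 278.0 × 10800 = 3.00 × 10^6 m³.

V ≈ 3.00 × 10^6 m³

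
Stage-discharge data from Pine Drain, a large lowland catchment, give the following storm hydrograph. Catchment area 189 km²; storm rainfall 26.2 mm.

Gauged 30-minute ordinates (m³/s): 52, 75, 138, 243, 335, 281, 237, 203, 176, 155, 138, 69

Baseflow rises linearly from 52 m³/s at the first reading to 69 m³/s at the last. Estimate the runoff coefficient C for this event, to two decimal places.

C ≈ 0.50

ΣQ_DR = 1376 m³/s; V = ΣQ_DR·Δt = 2.477 × 10^6 m³.
Runoff depth d = V / A = 13.10 mm.
C = d / P = 13.10 / 26.2 = 0.50.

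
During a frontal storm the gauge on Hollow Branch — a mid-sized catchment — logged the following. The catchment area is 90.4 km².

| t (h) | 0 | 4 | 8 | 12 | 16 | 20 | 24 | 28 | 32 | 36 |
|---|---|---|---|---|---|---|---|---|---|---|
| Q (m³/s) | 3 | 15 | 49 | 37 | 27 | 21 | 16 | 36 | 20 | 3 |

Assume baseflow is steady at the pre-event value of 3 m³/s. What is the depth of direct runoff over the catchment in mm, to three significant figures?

Direct runoff: 0.0, 12.0, 46.0, 34.0, 24.0, 18.0, 13.0, 33.0, 17.0, 0.0 m³/s; ΣQ_DR = 197.0 m³/s.
V = ΣQ_DR · Δt = 197.0 × 14400 s = 2.837 × 10^6 m³.
Over A = 90.4 km², depth = V / A = 31.4 mm.

d ≈ 31.4 mm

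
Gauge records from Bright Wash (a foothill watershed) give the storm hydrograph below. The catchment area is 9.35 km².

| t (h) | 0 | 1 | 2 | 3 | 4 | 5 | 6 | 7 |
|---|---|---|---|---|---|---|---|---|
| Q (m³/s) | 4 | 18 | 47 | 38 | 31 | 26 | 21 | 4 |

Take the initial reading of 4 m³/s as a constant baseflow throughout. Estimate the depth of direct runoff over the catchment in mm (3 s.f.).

Direct runoff: 0.0, 14.0, 43.0, 34.0, 27.0, 22.0, 17.0, 0.0 m³/s; ΣQ_DR = 157.0 m³/s.
V = ΣQ_DR · Δt = 157.0 × 3600 s = 5.652 × 10^5 m³.
Over A = 9.35 km², depth = V / A = 60.4 mm.

d ≈ 60.4 mm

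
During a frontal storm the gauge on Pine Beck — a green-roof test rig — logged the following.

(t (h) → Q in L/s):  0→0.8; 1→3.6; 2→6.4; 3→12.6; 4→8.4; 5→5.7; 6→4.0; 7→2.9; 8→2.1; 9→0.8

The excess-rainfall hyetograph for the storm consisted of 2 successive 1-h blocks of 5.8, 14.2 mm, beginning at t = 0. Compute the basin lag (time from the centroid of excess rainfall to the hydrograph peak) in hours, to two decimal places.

t_L ≈ 1.79 h

Centroid of excess rainfall: t_c = Σ P_i·t̄_i / ΣP_i = 1.2100 h (block centres at 0.5, 1.5 h).
Hydrograph peak occurs at t = 3 h, so basin lag t_L = 3 − 1.2100 = 1.79 h.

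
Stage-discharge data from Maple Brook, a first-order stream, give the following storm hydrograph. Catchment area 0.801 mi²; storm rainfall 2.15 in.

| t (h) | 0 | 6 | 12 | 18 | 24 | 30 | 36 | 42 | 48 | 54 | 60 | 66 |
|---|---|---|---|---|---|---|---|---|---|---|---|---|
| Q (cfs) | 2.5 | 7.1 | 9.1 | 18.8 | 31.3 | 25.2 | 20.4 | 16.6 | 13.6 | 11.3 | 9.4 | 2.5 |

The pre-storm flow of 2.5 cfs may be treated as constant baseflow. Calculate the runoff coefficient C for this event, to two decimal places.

C ≈ 0.74

ΣQ_DR = 137.8 cfs; V = ΣQ_DR·Δt = 2.976 × 10^6 ft³.
Runoff depth d = V / A = 1.599 in.
C = d / P = 1.599 / 2.15 = 0.74.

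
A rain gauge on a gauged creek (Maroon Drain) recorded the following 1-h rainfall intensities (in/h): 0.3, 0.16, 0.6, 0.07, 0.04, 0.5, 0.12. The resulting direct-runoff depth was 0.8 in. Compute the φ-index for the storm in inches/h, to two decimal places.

Only the 3 blocks with intensity above φ contribute runoff: 0.3, 0.6, 0.5 in/h.
Σ(I−φ)·Δt = d  ⇒  (0.3+0.6+0.5 − 3φ)·1 = 0.8
φ = (1.400 − 0.8/1) / 3 = 0.20 in/h.

φ ≈ 0.20 in/h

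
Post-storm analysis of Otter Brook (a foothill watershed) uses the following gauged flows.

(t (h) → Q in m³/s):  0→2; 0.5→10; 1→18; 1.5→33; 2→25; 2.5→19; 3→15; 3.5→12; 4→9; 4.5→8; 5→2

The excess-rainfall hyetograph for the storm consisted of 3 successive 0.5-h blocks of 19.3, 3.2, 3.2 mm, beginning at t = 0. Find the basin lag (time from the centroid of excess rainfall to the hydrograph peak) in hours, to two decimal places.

t_L ≈ 1.06 h

Centroid of excess rainfall: t_c = Σ P_i·t̄_i / ΣP_i = 0.4368 h (block centres at 0.25, 0.75, 1.25 h).
Hydrograph peak occurs at t = 1.5 h, so basin lag t_L = 1.5 − 0.4368 = 1.06 h.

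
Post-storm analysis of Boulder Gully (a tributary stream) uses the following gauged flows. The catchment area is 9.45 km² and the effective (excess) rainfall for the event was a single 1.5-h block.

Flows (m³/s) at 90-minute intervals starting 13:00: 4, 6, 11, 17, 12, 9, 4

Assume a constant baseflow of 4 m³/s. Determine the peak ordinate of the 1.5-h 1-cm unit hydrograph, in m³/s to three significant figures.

Direct runoff: 0.0, 2.0, 7.0, 13.0, 8.0, 5.0, 0.0 m³/s; ΣQ_DR = 35.00 m³/s, peak = 13.0 m³/s.
Runoff depth d = ΣQ_DR·Δt / A = 35.00 × 5400 / (9.45 km²) = 20.00 mm.
The 1-cm UH is the DRH scaled by (10 mm)/d, so U_p = 13.0 × 10/20.00 = 6.50 m³/s.

U_p ≈ 6.50 m³/s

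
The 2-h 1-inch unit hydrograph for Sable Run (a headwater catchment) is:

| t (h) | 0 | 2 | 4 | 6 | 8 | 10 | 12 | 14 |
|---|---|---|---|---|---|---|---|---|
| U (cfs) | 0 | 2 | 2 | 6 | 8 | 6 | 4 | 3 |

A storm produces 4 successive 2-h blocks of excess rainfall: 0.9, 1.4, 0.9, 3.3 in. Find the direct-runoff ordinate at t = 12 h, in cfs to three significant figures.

Q ≈ 39.0 cfs

By discrete convolution, Q_j = Σ (P_i / 1 in) · U_{j−i}.
At t = 12 h (j=6): Q = (0.9/1)·4 + (1.4/1)·6 + (0.9/1)·8 + (3.3/1)·6 = 39.0 cfs.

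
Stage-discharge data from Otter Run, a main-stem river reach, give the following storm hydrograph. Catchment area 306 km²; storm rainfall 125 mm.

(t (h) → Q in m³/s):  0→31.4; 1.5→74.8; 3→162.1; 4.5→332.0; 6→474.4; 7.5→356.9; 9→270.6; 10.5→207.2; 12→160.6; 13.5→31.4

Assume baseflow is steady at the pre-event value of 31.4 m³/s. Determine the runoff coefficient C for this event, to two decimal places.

ΣQ_DR = 1787 m³/s; V = ΣQ_DR·Δt = 9.652 × 10^6 m³.
Runoff depth d = V / A = 31.54 mm.
C = d / P = 31.54 / 125 = 0.25.

C ≈ 0.25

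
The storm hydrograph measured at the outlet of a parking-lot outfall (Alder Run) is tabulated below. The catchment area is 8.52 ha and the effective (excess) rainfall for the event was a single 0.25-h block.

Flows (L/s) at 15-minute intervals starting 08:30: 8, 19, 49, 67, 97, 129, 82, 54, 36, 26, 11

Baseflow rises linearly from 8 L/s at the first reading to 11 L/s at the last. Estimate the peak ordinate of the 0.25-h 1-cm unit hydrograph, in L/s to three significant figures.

Direct runoff: 0.00, 10.70, 40.40, 58.10, 87.80, 119.50, 72.20, 43.90, 25.60, 15.30, 0.00 L/s; ΣQ_DR = 473.5 L/s, peak = 119.50 L/s.
Runoff depth d = ΣQ_DR·Δt / A = 473.5 × 900 / (8.52 ha) = 5.002 mm.
The 1-cm UH is the DRH scaled by (10 mm)/d, so U_p = 119.50 × 10/5.002 = 239 L/s.

U_p ≈ 239 L/s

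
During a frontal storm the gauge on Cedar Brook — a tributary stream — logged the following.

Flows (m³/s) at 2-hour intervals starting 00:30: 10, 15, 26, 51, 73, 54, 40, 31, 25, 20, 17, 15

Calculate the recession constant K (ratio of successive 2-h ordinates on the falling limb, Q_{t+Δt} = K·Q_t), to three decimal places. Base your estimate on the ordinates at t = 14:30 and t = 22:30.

Using the recession-limb readings at t = 14:30 and t = 22:30: Q falls from 31 to 15 m³/s over 4 intervals.
K = (Q₂/Q₁)^(1/4) = (15/31)^(1/4) = 0.834.

K ≈ 0.834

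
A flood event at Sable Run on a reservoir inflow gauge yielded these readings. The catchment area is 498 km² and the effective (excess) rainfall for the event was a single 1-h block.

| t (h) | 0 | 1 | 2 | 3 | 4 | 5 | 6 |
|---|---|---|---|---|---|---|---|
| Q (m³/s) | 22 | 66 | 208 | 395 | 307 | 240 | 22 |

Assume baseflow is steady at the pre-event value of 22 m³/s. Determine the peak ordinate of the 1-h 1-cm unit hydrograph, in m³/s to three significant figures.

U_p ≈ 467 m³/s

Direct runoff: 0.0, 44.0, 186.0, 373.0, 285.0, 218.0, 0.0 m³/s; ΣQ_DR = 1106 m³/s, peak = 373.0 m³/s.
Runoff depth d = ΣQ_DR·Δt / A = 1106 × 3600 / (498 km²) = 7.995 mm.
The 1-cm UH is the DRH scaled by (10 mm)/d, so U_p = 373.0 × 10/7.995 = 467 m³/s.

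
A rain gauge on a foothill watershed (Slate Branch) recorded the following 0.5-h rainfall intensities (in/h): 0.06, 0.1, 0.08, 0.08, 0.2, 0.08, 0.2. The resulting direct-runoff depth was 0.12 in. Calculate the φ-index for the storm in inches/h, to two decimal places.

Only the 3 blocks with intensity above φ contribute runoff: 0.1, 0.2, 0.2 in/h.
Σ(I−φ)·Δt = d  ⇒  (0.1+0.2+0.2 − 3φ)·0.5 = 0.12
φ = (0.5000 − 0.12/0.5) / 3 = 0.09 in/h.

φ ≈ 0.09 in/h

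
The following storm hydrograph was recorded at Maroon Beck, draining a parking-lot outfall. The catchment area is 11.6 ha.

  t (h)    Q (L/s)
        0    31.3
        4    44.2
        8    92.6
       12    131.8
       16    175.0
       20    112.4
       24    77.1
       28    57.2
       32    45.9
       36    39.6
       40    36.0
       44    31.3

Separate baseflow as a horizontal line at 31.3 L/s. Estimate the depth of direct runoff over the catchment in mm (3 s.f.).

d ≈ 61.9 mm

Direct runoff: 0.0, 12.9, 61.3, 100.5, 143.7, 81.1, 45.8, 25.9, 14.6, 8.3, 4.7, 0.0 L/s; ΣQ_DR = 498.8 L/s.
V = ΣQ_DR · Δt = 498.8 × 14400 s = 7.183 × 10^6 L.
Over A = 11.6 ha, depth = V / A = 61.9 mm.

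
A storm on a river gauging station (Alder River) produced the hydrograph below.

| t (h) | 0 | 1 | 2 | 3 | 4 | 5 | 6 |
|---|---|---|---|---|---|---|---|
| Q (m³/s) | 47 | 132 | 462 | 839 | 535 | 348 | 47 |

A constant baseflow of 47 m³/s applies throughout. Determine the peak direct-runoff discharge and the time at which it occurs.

Q_p = 792.0 m³/s at t = 3 h

Subtracting baseflow gives direct-runoff ordinates: 0.0, 85.0, 415.0, 792.0, 488.0, 301.0, 0.0 m³/s.
The maximum is 792.0 m³/s, occurring at the reading for t = 3 h.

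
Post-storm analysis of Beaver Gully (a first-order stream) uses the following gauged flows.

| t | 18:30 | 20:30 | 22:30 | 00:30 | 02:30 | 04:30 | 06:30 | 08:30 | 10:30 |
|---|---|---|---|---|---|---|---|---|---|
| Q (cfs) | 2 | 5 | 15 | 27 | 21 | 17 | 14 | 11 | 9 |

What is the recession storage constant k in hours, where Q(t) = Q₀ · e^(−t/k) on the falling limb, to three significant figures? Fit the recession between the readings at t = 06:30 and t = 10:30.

k ≈ 9.05 h

On the falling limb, Q drops from 14 to 9 cfs between t = 06:30 and t = 10:30 (Δt = 4 h).
k = −Δt / ln(Q₂/Q₁) = −4 / ln(9/14) = 9.05 h.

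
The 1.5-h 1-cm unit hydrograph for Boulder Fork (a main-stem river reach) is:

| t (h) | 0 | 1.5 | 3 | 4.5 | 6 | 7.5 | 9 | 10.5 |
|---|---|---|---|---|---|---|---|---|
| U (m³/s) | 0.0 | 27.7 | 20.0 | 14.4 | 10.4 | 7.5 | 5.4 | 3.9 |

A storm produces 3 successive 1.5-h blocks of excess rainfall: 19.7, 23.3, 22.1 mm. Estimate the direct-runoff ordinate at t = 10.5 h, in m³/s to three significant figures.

By discrete convolution, Q_j = Σ (P_i / 10 mm) · U_{j−i}.
At t = 10.5 h (j=7): Q = (19.7/10)·3.9 + (23.3/10)·5.4 + (22.1/10)·7.5 = 36.8 m³/s.

Q ≈ 36.8 m³/s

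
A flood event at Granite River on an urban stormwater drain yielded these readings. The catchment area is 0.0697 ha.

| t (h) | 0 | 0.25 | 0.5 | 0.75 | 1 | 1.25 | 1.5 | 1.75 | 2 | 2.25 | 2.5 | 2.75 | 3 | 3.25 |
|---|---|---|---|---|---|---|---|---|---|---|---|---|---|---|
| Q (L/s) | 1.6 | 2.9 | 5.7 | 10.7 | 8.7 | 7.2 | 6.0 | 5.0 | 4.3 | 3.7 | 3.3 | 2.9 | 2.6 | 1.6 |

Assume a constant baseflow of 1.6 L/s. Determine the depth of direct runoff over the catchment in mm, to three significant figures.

Direct runoff: 0.0, 1.3, 4.1, 9.1, 7.1, 5.6, 4.4, 3.4, 2.7, 2.1, 1.7, 1.3, 1.0, 0.0 L/s; ΣQ_DR = 43.80 L/s.
V = ΣQ_DR · Δt = 43.80 × 900 s = 39420 L.
Over A = 0.0697 ha, depth = V / A = 56.6 mm.

d ≈ 56.6 mm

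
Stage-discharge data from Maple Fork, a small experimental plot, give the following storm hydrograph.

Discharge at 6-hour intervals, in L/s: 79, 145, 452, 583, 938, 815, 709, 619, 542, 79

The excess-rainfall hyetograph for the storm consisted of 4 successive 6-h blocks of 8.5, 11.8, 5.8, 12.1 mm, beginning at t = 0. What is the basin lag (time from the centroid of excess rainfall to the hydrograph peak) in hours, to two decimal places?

Centroid of excess rainfall: t_c = Σ P_i·t̄_i / ΣP_i = 12.3770 h (block centres at 3, 9, 15, 21 h).
Hydrograph peak occurs at t = 24 h, so basin lag t_L = 24 − 12.3770 = 11.62 h.

t_L ≈ 11.62 h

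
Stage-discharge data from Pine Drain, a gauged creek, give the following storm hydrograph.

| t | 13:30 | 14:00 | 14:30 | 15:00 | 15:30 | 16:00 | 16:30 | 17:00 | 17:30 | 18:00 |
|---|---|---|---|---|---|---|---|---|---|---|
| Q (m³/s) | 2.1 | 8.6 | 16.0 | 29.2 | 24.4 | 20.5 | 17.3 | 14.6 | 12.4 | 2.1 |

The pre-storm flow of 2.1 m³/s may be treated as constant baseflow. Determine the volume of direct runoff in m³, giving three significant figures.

Direct-runoff ordinates (Q − Q_b): 0.0, 6.5, 13.9, 27.1, 22.3, 18.4, 15.2, 12.5, 10.3, 0.0 m³/s.
ΣQ_DR = 126.2 m³/s.
With Δt = 0.5 h = 1800 s, V = ΣQ_DR · Δt = 126.2 × 1800 = 2.27 × 10^5 m³.

V ≈ 2.27 × 10^5 m³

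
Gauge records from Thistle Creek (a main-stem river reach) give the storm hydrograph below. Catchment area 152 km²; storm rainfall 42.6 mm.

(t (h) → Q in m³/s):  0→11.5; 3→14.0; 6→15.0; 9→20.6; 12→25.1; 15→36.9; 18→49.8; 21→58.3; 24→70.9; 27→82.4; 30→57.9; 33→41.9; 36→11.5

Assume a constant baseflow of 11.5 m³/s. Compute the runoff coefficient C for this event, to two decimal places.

ΣQ_DR = 346.3 m³/s; V = ΣQ_DR·Δt = 3.740 × 10^6 m³.
Runoff depth d = V / A = 24.61 mm.
C = d / P = 24.61 / 42.6 = 0.58.

C ≈ 0.58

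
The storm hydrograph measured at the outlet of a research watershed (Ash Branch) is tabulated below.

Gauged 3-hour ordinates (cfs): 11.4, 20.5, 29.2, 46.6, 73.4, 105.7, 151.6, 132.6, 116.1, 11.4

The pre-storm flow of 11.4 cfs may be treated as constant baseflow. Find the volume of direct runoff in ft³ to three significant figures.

V ≈ 6.31 × 10^6 ft³

Direct-runoff ordinates (Q − Q_b): 0.0, 9.1, 17.8, 35.2, 62.0, 94.3, 140.2, 121.2, 104.7, 0.0 cfs.
ΣQ_DR = 584.5 cfs.
With Δt = 3 h = 10800 s, V = ΣQ_DR · Δt = 584.5 × 10800 = 6.31 × 10^6 ft³.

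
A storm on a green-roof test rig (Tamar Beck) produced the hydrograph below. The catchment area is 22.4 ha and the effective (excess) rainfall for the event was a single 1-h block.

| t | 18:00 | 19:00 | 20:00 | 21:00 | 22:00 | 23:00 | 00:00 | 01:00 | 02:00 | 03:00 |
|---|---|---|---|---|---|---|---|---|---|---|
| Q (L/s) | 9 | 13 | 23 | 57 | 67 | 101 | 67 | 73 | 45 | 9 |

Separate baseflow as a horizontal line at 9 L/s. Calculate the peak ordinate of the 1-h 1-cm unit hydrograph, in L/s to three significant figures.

U_p ≈ 153 L/s

Direct runoff: 0.0, 4.0, 14.0, 48.0, 58.0, 92.0, 58.0, 64.0, 36.0, 0.0 L/s; ΣQ_DR = 374.0 L/s, peak = 92.0 L/s.
Runoff depth d = ΣQ_DR·Δt / A = 374.0 × 3600 / (22.4 ha) = 6.011 mm.
The 1-cm UH is the DRH scaled by (10 mm)/d, so U_p = 92.0 × 10/6.011 = 153 L/s.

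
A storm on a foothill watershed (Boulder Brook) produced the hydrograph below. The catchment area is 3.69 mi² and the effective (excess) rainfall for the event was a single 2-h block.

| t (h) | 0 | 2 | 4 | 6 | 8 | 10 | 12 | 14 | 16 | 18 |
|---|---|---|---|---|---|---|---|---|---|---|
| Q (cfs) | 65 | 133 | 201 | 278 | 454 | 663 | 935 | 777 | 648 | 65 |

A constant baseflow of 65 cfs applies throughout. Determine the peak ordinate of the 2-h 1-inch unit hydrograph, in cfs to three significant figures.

Direct runoff: 0.0, 68.0, 136.0, 213.0, 389.0, 598.0, 870.0, 712.0, 583.0, 0.0 cfs; ΣQ_DR = 3569 cfs, peak = 870.0 cfs.
Runoff depth d = ΣQ_DR·Δt / A = 3569 × 7200 / (3.69 mi²) = 2.998 in.
The 1-inch UH is the DRH scaled by (1 in)/d, so U_p = 870.0 × 1/2.998 = 290 cfs.

U_p ≈ 290 cfs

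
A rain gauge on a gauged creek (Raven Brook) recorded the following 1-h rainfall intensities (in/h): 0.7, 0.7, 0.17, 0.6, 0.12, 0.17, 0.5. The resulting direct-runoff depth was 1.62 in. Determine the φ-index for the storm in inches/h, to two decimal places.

φ ≈ 0.22 in/h

Only the 4 blocks with intensity above φ contribute runoff: 0.7, 0.7, 0.6, 0.5 in/h.
Σ(I−φ)·Δt = d  ⇒  (0.7+0.7+0.6+0.5 − 4φ)·1 = 1.62
φ = (2.500 − 1.62/1) / 4 = 0.22 in/h.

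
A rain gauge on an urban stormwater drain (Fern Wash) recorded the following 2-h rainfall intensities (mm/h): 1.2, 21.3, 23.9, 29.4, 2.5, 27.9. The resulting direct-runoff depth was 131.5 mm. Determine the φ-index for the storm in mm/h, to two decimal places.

Only the 4 blocks with intensity above φ contribute runoff: 21.3, 23.9, 29.4, 27.9 mm/h.
Σ(I−φ)·Δt = d  ⇒  (21.3+23.9+29.4+27.9 − 4φ)·2 = 131.5
φ = (102.5 − 131.5/2) / 4 = 9.19 mm/h.

φ ≈ 9.19 mm/h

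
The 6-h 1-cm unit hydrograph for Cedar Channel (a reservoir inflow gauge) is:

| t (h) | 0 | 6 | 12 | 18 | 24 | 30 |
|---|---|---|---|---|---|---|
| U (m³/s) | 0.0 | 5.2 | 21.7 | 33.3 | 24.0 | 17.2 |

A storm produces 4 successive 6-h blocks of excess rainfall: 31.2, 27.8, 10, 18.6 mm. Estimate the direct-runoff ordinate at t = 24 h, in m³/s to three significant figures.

Q ≈ 199 m³/s

By discrete convolution, Q_j = Σ (P_i / 10 mm) · U_{j−i}.
At t = 24 h (j=4): Q = (31.2/10)·24.0 + (27.8/10)·33.3 + (10/10)·21.7 + (18.6/10)·5.2 = 199 m³/s.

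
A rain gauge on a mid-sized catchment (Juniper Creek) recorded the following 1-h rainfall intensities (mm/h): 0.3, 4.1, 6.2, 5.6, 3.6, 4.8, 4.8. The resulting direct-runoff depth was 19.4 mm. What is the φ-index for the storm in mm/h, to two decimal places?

Only the 6 blocks with intensity above φ contribute runoff: 4.1, 6.2, 5.6, 3.6, 4.8, 4.8 mm/h.
Σ(I−φ)·Δt = d  ⇒  (4.1+6.2+5.6+3.6+4.8+4.8 − 6φ)·1 = 19.4
φ = (29.10 − 19.4/1) / 6 = 1.62 mm/h.

φ ≈ 1.62 mm/h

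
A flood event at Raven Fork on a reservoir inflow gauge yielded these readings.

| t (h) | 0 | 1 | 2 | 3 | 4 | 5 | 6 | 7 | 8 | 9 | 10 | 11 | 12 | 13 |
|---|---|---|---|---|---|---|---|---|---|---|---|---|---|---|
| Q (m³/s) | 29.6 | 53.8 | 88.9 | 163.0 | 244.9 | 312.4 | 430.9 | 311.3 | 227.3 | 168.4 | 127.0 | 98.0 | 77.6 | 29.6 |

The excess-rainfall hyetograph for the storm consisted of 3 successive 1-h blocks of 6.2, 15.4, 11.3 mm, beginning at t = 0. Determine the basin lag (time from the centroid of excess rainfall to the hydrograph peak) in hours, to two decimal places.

Centroid of excess rainfall: t_c = Σ P_i·t̄_i / ΣP_i = 1.6550 h (block centres at 0.5, 1.5, 2.5 h).
Hydrograph peak occurs at t = 6 h, so basin lag t_L = 6 − 1.6550 = 4.34 h.

t_L ≈ 4.34 h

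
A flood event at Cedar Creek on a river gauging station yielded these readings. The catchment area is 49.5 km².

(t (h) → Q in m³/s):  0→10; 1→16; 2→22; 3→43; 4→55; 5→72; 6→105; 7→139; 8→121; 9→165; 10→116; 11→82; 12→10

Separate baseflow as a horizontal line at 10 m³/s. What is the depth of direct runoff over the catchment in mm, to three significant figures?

Direct runoff: 0.0, 6.0, 12.0, 33.0, 45.0, 62.0, 95.0, 129.0, 111.0, 155.0, 106.0, 72.0, 0.0 m³/s; ΣQ_DR = 826.0 m³/s.
V = ΣQ_DR · Δt = 826.0 × 3600 s = 2.974 × 10^6 m³.
Over A = 49.5 km², depth = V / A = 60.1 mm.

d ≈ 60.1 mm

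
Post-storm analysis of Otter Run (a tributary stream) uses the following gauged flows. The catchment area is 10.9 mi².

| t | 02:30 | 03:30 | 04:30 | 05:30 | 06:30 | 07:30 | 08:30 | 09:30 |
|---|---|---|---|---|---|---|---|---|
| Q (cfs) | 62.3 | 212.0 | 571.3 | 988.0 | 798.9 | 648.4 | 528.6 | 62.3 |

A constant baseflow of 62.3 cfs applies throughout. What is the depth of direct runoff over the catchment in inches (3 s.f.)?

d ≈ 0.480 in

Direct runoff: 0.0, 149.7, 509.0, 925.7, 736.6, 586.1, 466.3, 0.0 cfs; ΣQ_DR = 3373 cfs.
V = ΣQ_DR · Δt = 3373 × 3600 s = 1.214 × 10^7 ft³.
Over A = 10.9 mi², depth = V / A = 0.480 in.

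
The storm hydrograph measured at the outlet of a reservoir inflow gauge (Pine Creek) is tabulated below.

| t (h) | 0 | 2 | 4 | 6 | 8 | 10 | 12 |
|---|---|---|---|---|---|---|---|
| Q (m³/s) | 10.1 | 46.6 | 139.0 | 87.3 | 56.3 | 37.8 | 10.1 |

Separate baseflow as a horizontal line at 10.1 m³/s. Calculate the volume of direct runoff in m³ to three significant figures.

V ≈ 2.28 × 10^6 m³

Direct-runoff ordinates (Q − Q_b): 0.0, 36.5, 128.9, 77.2, 46.2, 27.7, 0.0 m³/s.
ΣQ_DR = 316.5 m³/s.
With Δt = 2 h = 7200 s, V = ΣQ_DR · Δt = 316.5 × 7200 = 2.28 × 10^6 m³.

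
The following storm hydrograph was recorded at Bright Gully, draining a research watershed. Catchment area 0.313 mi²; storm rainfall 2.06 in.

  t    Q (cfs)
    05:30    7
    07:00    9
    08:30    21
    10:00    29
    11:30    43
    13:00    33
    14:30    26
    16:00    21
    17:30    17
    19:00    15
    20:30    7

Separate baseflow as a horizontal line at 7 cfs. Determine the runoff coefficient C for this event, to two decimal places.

ΣQ_DR = 151.0 cfs; V = ΣQ_DR·Δt = 8.154 × 10^5 ft³.
Runoff depth d = V / A = 1.121 in.
C = d / P = 1.121 / 2.06 = 0.54.

C ≈ 0.54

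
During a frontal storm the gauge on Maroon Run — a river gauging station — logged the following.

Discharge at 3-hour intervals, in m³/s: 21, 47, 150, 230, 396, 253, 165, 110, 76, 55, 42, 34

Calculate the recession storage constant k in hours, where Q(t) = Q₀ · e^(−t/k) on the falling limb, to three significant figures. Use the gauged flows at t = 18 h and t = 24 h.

On the falling limb, Q drops from 165 to 76 m³/s between t = 18 h and t = 24 h (Δt = 6 h).
k = −Δt / ln(Q₂/Q₁) = −6 / ln(76/165) = 7.74 h.

k ≈ 7.74 h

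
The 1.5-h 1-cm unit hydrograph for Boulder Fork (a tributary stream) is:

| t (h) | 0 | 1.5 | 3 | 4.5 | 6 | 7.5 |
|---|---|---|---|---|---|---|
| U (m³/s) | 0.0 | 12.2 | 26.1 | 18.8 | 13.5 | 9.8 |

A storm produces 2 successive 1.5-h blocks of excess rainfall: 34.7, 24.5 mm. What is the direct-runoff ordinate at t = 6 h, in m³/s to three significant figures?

By discrete convolution, Q_j = Σ (P_i / 10 mm) · U_{j−i}.
At t = 6 h (j=4): Q = (34.7/10)·13.5 + (24.5/10)·18.8 = 92.9 m³/s.

Q ≈ 92.9 m³/s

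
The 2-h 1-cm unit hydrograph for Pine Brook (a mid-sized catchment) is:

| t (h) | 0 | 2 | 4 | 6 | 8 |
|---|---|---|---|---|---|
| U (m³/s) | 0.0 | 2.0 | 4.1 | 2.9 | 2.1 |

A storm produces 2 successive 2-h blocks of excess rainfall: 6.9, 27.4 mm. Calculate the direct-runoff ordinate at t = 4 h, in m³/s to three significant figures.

By discrete convolution, Q_j = Σ (P_i / 10 mm) · U_{j−i}.
At t = 4 h (j=2): Q = (6.9/10)·4.1 + (27.4/10)·2.0 = 8.31 m³/s.

Q ≈ 8.31 m³/s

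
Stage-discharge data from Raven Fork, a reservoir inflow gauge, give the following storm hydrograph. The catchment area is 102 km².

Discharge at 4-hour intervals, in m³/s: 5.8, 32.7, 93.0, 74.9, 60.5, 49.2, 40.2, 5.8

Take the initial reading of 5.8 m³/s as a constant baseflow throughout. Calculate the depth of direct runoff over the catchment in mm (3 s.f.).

d ≈ 44.6 mm

Direct runoff: 0.0, 26.9, 87.2, 69.1, 54.7, 43.4, 34.4, 0.0 m³/s; ΣQ_DR = 315.7 m³/s.
V = ΣQ_DR · Δt = 315.7 × 14400 s = 4.546 × 10^6 m³.
Over A = 102 km², depth = V / A = 44.6 mm.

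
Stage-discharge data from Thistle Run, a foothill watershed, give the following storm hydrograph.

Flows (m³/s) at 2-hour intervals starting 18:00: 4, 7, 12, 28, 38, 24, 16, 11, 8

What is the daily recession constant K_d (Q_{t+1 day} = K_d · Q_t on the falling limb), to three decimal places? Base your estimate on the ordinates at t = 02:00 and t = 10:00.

Between t = 02:00 and t = 10:00 the flow falls from 38 to 8 m³/s over 4×2 h = 8 h.
Per-interval ratio K = (8/38)^(1/4) = 0.6774; K_d = K^(24/2) = 0.009.

K_d ≈ 0.009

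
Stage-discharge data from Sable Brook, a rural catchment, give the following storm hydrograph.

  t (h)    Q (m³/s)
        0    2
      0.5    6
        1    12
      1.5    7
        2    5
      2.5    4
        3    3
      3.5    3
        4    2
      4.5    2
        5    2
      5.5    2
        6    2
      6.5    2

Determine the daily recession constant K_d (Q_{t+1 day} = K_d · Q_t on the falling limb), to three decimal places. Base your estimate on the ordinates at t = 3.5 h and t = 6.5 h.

K_d ≈ 0.039

Between t = 3.5 h and t = 6.5 h the flow falls from 3 to 2 m³/s over 6×0.5 h = 3 h.
Per-interval ratio K = (2/3)^(1/6) = 0.9347; K_d = K^(24/0.5) = 0.039.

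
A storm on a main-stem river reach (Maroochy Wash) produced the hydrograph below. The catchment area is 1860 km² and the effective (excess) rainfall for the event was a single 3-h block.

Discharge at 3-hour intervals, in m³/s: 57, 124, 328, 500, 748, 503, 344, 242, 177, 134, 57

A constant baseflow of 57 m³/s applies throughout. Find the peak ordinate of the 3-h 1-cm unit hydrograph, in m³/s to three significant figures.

Direct runoff: 0.0, 67.0, 271.0, 443.0, 691.0, 446.0, 287.0, 185.0, 120.0, 77.0, 0.0 m³/s; ΣQ_DR = 2587 m³/s, peak = 691.0 m³/s.
Runoff depth d = ΣQ_DR·Δt / A = 2587 × 10800 / (1860 km²) = 15.02 mm.
The 1-cm UH is the DRH scaled by (10 mm)/d, so U_p = 691.0 × 10/15.02 = 460 m³/s.

U_p ≈ 460 m³/s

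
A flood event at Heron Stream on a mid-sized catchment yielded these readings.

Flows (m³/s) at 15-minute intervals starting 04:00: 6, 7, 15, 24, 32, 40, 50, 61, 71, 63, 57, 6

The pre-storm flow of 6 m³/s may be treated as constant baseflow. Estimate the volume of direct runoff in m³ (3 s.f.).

Direct-runoff ordinates (Q − Q_b): 0.0, 1.0, 9.0, 18.0, 26.0, 34.0, 44.0, 55.0, 65.0, 57.0, 51.0, 0.0 m³/s.
ΣQ_DR = 360.0 m³/s.
With Δt = 0.25 h = 900 s, V = ΣQ_DR · Δt = 360.0 × 900 = 3.24 × 10^5 m³.

V ≈ 3.24 × 10^5 m³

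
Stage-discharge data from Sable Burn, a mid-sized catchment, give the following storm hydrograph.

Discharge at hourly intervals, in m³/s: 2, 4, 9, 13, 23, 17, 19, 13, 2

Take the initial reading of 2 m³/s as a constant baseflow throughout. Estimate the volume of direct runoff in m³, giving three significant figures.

Direct-runoff ordinates (Q − Q_b): 0.0, 2.0, 7.0, 11.0, 21.0, 15.0, 17.0, 11.0, 0.0 m³/s.
ΣQ_DR = 84.00 m³/s.
With Δt = 1 h = 3600 s, V = ΣQ_DR · Δt = 84.00 × 3600 = 3.02 × 10^5 m³.

V ≈ 3.02 × 10^5 m³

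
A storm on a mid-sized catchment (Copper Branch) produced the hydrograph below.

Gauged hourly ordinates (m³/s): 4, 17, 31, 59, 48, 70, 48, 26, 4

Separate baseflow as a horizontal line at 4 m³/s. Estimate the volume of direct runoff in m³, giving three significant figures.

Direct-runoff ordinates (Q − Q_b): 0.0, 13.0, 27.0, 55.0, 44.0, 66.0, 44.0, 22.0, 0.0 m³/s.
ΣQ_DR = 271.0 m³/s.
With Δt = 1 h = 3600 s, V = ΣQ_DR · Δt = 271.0 × 3600 = 9.76 × 10^5 m³.

V ≈ 9.76 × 10^5 m³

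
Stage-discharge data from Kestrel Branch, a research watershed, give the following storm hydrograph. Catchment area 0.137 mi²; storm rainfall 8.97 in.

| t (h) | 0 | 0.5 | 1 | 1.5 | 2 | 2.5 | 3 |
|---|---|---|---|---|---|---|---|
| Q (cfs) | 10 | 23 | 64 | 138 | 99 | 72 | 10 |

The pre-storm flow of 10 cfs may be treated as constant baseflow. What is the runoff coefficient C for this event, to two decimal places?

ΣQ_DR = 346.0 cfs; V = ΣQ_DR·Δt = 6.228 × 10^5 ft³.
Runoff depth d = V / A = 1.957 in.
C = d / P = 1.957 / 8.97 = 0.22.

C ≈ 0.22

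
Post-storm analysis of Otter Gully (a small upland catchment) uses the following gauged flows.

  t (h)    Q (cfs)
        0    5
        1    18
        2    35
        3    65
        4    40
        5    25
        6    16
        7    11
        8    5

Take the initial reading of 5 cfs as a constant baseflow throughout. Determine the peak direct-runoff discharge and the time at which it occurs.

Subtracting baseflow gives direct-runoff ordinates: 0.0, 13.0, 30.0, 60.0, 35.0, 20.0, 11.0, 6.0, 0.0 cfs.
The maximum is 60.0 cfs, occurring at the reading for t = 3 h.

Q_p = 60.0 cfs at t = 3 h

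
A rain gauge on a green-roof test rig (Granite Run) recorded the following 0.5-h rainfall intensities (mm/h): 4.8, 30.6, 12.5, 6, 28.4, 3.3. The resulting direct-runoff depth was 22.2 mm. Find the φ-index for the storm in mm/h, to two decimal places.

φ ≈ 9.03 mm/h

Only the 3 blocks with intensity above φ contribute runoff: 30.6, 12.5, 28.4 mm/h.
Σ(I−φ)·Δt = d  ⇒  (30.6+12.5+28.4 − 3φ)·0.5 = 22.2
φ = (71.50 − 22.2/0.5) / 3 = 9.03 mm/h.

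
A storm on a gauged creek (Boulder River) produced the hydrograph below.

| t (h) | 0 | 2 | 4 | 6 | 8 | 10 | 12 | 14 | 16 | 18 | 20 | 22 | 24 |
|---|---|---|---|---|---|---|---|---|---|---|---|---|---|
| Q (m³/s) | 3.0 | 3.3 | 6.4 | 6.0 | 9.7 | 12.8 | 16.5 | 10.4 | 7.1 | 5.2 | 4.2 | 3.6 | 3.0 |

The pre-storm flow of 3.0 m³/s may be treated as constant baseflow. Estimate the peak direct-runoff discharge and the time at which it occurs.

Q_p = 13.5 m³/s at t = 12 h

Subtracting baseflow gives direct-runoff ordinates: 0.0, 0.3, 3.4, 3.0, 6.7, 9.8, 13.5, 7.4, 4.1, 2.2, 1.2, 0.6, 0.0 m³/s.
The maximum is 13.5 m³/s, occurring at the reading for t = 12 h.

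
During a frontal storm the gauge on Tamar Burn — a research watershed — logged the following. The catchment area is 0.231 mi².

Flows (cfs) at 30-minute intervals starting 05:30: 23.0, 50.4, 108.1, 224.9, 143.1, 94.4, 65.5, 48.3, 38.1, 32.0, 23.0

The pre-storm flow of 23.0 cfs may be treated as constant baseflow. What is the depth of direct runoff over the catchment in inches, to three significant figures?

Direct runoff: 0.0, 27.4, 85.1, 201.9, 120.1, 71.4, 42.5, 25.3, 15.1, 9.0, 0.0 cfs; ΣQ_DR = 597.8 cfs.
V = ΣQ_DR · Δt = 597.8 × 1800 s = 1.076 × 10^6 ft³.
Over A = 0.231 mi², depth = V / A = 2.01 in.

d ≈ 2.01 in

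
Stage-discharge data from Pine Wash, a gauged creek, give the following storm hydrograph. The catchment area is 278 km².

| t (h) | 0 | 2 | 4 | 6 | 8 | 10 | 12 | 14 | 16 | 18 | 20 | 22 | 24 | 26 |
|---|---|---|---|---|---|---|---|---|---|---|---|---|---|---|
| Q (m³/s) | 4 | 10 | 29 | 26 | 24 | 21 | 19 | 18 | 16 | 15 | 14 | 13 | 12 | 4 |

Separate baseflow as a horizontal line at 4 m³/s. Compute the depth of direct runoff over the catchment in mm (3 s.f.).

d ≈ 4.38 mm

Direct runoff: 0.0, 6.0, 25.0, 22.0, 20.0, 17.0, 15.0, 14.0, 12.0, 11.0, 10.0, 9.0, 8.0, 0.0 m³/s; ΣQ_DR = 169.0 m³/s.
V = ΣQ_DR · Δt = 169.0 × 7200 s = 1.217 × 10^6 m³.
Over A = 278 km², depth = V / A = 4.38 mm.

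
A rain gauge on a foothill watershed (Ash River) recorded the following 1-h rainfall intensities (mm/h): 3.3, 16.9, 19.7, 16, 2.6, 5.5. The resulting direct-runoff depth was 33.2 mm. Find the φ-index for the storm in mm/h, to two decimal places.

φ ≈ 6.47 mm/h

Only the 3 blocks with intensity above φ contribute runoff: 16.9, 19.7, 16 mm/h.
Σ(I−φ)·Δt = d  ⇒  (16.9+19.7+16 − 3φ)·1 = 33.2
φ = (52.60 − 33.2/1) / 3 = 6.47 mm/h.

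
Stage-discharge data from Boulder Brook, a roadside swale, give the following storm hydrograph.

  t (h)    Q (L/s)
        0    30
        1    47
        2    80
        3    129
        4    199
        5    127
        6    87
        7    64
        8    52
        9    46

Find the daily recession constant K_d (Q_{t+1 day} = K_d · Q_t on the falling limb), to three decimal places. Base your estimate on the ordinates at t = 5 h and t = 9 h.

K_d ≈ 0.002

Between t = 5 h and t = 9 h the flow falls from 127 to 46 L/s over 4×1 h = 4 h.
Per-interval ratio K = (46/127)^(1/4) = 0.7758; K_d = K^(24/1) = 0.002.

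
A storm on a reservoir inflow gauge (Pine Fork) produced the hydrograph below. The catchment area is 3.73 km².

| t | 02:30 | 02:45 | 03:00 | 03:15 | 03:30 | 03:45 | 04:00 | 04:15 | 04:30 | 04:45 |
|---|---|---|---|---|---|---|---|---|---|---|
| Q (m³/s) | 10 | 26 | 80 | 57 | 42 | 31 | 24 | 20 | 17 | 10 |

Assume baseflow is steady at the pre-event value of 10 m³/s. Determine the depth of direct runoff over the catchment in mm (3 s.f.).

Direct runoff: 0.0, 16.0, 70.0, 47.0, 32.0, 21.0, 14.0, 10.0, 7.0, 0.0 m³/s; ΣQ_DR = 217.0 m³/s.
V = ΣQ_DR · Δt = 217.0 × 900 s = 1.953 × 10^5 m³.
Over A = 3.73 km², depth = V / A = 52.4 mm.

d ≈ 52.4 mm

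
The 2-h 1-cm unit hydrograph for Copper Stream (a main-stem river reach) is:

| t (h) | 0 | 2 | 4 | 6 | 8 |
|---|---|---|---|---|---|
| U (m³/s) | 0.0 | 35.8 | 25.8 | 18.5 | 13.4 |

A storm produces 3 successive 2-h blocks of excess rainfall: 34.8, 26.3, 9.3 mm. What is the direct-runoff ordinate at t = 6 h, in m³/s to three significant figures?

Q ≈ 166 m³/s

By discrete convolution, Q_j = Σ (P_i / 10 mm) · U_{j−i}.
At t = 6 h (j=3): Q = (34.8/10)·18.5 + (26.3/10)·25.8 + (9.3/10)·35.8 = 166 m³/s.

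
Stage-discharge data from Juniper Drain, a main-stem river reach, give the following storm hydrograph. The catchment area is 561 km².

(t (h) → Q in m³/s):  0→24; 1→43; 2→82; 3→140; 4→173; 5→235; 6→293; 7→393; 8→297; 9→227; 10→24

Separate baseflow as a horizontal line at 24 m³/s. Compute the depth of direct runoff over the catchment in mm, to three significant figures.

d ≈ 10.7 mm

Direct runoff: 0.0, 19.0, 58.0, 116.0, 149.0, 211.0, 269.0, 369.0, 273.0, 203.0, 0.0 m³/s; ΣQ_DR = 1667 m³/s.
V = ΣQ_DR · Δt = 1667 × 3600 s = 6.001 × 10^6 m³.
Over A = 561 km², depth = V / A = 10.7 mm.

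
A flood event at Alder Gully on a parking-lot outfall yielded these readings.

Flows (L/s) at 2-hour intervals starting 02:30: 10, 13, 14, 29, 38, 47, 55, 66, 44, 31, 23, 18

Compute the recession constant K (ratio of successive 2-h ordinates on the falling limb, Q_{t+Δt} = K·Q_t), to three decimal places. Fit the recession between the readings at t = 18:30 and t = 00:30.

Using the recession-limb readings at t = 18:30 and t = 00:30: Q falls from 44 to 18 L/s over 3 intervals.
K = (Q₂/Q₁)^(1/3) = (18/44)^(1/3) = 0.742.

K ≈ 0.742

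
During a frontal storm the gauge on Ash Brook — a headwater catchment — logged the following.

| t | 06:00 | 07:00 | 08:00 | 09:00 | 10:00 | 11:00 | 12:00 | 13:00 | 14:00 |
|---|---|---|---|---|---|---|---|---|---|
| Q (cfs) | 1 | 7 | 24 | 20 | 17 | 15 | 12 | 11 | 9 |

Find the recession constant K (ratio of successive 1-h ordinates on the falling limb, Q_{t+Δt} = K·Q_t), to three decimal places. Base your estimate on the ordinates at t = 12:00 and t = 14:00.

Using the recession-limb readings at t = 12:00 and t = 14:00: Q falls from 12 to 9 cfs over 2 intervals.
K = (Q₂/Q₁)^(1/2) = (9/12)^(1/2) = 0.866.

K ≈ 0.866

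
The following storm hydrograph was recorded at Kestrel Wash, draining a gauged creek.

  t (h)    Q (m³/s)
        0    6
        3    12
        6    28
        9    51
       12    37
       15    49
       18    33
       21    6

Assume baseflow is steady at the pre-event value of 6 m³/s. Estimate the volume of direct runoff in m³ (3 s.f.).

Direct-runoff ordinates (Q − Q_b): 0.0, 6.0, 22.0, 45.0, 31.0, 43.0, 27.0, 0.0 m³/s.
ΣQ_DR = 174.0 m³/s.
With Δt = 3 h = 10800 s, V = ΣQ_DR · Δt = 174.0 × 10800 = 1.88 × 10^6 m³.

V ≈ 1.88 × 10^6 m³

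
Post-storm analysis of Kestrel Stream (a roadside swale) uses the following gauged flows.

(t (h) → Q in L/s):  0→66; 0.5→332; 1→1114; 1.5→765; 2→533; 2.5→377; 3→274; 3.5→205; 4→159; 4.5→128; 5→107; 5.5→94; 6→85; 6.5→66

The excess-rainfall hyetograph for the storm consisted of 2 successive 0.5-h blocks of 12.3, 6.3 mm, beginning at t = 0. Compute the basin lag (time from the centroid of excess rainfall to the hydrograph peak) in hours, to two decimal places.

Centroid of excess rainfall: t_c = Σ P_i·t̄_i / ΣP_i = 0.4194 h (block centres at 0.25, 0.75 h).
Hydrograph peak occurs at t = 1 h, so basin lag t_L = 1 − 0.4194 = 0.58 h.

t_L ≈ 0.58 h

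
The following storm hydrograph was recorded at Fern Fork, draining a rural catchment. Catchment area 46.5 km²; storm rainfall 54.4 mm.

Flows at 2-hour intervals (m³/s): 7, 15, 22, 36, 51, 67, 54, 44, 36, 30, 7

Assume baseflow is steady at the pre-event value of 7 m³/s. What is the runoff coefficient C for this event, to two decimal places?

ΣQ_DR = 292.0 m³/s; V = ΣQ_DR·Δt = 2.102 × 10^6 m³.
Runoff depth d = V / A = 45.21 mm.
C = d / P = 45.21 / 54.4 = 0.83.

C ≈ 0.83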